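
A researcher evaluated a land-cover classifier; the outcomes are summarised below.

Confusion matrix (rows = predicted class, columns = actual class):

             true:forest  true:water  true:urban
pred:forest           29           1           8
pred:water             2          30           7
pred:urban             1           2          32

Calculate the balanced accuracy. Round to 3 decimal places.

Balanced accuracy = mean of per-class recall.
  forest: recall = 29/32 = 0.9063
  water: recall = 30/33 = 0.9091
  urban: recall = 32/47 = 0.6809
Mean = (0.9063 + 0.9091 + 0.6809) / 3 = 0.832

0.832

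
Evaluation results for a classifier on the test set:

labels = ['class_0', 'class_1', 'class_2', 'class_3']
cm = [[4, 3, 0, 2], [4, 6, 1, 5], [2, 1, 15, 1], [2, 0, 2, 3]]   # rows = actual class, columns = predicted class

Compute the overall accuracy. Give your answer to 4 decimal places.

0.5490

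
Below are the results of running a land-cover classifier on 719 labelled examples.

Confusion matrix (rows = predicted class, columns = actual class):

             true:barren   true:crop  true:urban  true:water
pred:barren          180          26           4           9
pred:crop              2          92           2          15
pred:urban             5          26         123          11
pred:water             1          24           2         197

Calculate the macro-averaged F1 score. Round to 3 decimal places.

Per-class F1 score (2·TP/(2·TP+FP+FN)):
  barren: TP=180, FP=26+4+9=39, FN=2+5+1=8 → 360/407 = 0.8845
  crop: TP=92, FP=2+2+15=19, FN=26+26+24=76 → 184/279 = 0.6595
  urban: TP=123, FP=5+26+11=42, FN=4+2+2=8 → 246/296 = 0.8311
  water: TP=197, FP=1+24+2=27, FN=9+15+11=35 → 394/456 = 0.8640
Macro-F1 score = mean = (0.8845 + 0.6595 + 0.8311 + 0.8640) / 4 = 0.810

0.810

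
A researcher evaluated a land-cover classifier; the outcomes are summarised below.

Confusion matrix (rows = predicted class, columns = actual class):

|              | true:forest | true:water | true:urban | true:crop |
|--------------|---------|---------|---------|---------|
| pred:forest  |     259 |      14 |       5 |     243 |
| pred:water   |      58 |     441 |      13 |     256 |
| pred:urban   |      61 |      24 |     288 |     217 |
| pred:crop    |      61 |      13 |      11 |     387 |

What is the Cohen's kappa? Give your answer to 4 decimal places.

0.4554

Observed agreement pₒ = trace/N = 1375/2351 = 0.58486
Expected agreement pₑ = Σ (rowᵢ·colᵢ)/N² = (439·521 + 492·768 + 317·590 + 1103·472)/2351² = 0.23777
κ = (pₒ − pₑ)/(1 − pₑ) = (0.58486 − 0.23777)/(1 − 0.23777) = 0.4554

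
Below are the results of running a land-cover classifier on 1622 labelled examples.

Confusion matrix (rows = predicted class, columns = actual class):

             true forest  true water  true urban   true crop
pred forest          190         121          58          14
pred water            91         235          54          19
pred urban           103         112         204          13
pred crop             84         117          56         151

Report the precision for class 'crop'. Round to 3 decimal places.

0.370

Treat 'crop' as positive and all other classes as negative.
precision = TP/(TP+FP).
crop: TP=151, FP=84+117+56=257 → 151/408 = 0.3701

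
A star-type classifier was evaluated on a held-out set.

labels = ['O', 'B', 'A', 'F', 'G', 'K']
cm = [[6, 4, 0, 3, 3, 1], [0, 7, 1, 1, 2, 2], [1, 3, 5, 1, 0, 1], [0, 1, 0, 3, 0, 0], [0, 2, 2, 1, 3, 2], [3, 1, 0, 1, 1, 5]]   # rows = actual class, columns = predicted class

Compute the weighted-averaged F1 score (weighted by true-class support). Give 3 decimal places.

0.441

Per-class F1 score (2·TP/(2·TP+FP+FN)):
  O: TP=6, FP=0+1+0+0+3=4, FN=4+0+3+3+1=11 → 12/27 = 0.4444
  B: TP=7, FP=4+3+1+2+1=11, FN=0+1+1+2+2=6 → 14/31 = 0.4516
  A: TP=5, FP=0+1+0+2+0=3, FN=1+3+1+0+1=6 → 10/19 = 0.5263
  F: TP=3, FP=3+1+1+1+1=7, FN=0+1+0+0+0=1 → 6/14 = 0.4286
  G: TP=3, FP=3+2+0+0+1=6, FN=0+2+2+1+2=7 → 6/19 = 0.3158
  K: TP=5, FP=1+2+1+0+2=6, FN=3+1+0+1+1=6 → 10/22 = 0.4545
Weighted-F1 score = Σ (supportᵢ/N)·F1 scoreᵢ with N=66: (17/66)·0.4444 + (13/66)·0.4516 + (11/66)·0.5263 + (4/66)·0.4286 + (10/66)·0.3158 + (11/66)·0.4545 = 0.441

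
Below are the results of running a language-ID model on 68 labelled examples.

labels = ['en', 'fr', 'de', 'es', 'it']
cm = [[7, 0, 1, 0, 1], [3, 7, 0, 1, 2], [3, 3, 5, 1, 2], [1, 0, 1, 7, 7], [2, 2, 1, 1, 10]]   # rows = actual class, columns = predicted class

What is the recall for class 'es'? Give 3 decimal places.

recall = TP/(TP+FN).
es: TP=7, FN=1+0+1+7=9 → 7/16 = 0.4375

0.438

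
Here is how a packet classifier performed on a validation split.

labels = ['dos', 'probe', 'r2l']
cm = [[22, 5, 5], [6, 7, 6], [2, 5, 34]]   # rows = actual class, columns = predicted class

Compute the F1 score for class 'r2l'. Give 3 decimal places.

0.791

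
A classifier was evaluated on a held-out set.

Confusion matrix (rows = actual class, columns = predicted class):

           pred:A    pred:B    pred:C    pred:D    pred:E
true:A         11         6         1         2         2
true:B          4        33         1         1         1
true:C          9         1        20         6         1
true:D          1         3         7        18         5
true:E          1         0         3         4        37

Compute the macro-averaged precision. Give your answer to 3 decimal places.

0.640

Per-class precision (TP/(TP+FP)):
  A: TP=11, FP=4+9+1+1=15 → 11/26 = 0.4231
  B: TP=33, FP=6+1+3+0=10 → 33/43 = 0.7674
  C: TP=20, FP=1+1+7+3=12 → 20/32 = 0.6250
  D: TP=18, FP=2+1+6+4=13 → 18/31 = 0.5806
  E: TP=37, FP=2+1+1+5=9 → 37/46 = 0.8043
Macro-precision = mean = (0.4231 + 0.7674 + 0.6250 + 0.5806 + 0.8043) / 5 = 0.640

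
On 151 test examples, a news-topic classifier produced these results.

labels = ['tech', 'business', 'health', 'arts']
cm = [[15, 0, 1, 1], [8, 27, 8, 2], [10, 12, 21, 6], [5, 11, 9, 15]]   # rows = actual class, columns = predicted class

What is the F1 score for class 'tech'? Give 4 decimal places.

0.5455

Treat 'tech' as positive and all other classes as negative.
F1 score = 2·TP/(2·TP+FP+FN).
tech: TP=15, FP=8+10+5=23, FN=0+1+1=2 → 30/55 = 0.54545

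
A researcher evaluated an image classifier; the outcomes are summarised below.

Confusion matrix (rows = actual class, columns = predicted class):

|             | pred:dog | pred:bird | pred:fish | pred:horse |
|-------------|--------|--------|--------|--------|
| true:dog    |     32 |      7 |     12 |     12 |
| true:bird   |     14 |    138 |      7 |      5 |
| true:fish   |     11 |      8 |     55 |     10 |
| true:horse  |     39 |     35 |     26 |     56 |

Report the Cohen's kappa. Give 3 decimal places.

0.457

Observed agreement pₒ = trace/N = 281/467 = 0.6017
Expected agreement pₑ = Σ (rowᵢ·colᵢ)/N² = (63·96 + 164·188 + 84·100 + 156·83)/467² = 0.2670
κ = (pₒ − pₑ)/(1 − pₑ) = (0.6017 − 0.2670)/(1 − 0.2670) = 0.457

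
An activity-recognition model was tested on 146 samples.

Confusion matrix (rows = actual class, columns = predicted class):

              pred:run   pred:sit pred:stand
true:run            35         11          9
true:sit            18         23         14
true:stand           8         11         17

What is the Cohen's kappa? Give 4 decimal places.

Observed agreement pₒ = trace/N = 75/146 = 0.51370
Expected agreement pₑ = Σ (rowᵢ·colᵢ)/N² = (55·61 + 55·45 + 36·40)/146² = 0.34106
κ = (pₒ − pₑ)/(1 − pₑ) = (0.51370 − 0.34106)/(1 − 0.34106) = 0.2620

0.2620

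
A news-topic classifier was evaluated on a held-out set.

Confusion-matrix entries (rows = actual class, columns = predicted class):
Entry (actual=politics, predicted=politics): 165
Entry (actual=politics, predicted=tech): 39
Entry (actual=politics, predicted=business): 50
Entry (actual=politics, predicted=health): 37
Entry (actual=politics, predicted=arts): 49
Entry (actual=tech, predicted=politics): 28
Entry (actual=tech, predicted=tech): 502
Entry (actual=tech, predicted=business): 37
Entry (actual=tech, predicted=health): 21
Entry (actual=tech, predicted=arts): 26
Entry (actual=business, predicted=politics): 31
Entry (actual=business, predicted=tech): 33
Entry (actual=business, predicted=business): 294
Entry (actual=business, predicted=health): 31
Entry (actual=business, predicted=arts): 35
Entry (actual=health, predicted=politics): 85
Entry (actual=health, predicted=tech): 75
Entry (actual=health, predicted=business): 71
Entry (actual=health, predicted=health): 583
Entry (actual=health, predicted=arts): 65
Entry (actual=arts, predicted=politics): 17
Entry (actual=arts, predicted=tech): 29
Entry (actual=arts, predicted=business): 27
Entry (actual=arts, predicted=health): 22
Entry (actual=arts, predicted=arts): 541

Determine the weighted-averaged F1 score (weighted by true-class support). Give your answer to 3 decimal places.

0.720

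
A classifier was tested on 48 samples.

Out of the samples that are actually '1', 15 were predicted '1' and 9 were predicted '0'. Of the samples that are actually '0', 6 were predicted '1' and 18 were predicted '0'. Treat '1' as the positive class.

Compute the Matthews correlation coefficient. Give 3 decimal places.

0.378

MCC = (TP·TN − FP·FN) / √((TP+FP)(TP+FN)(TN+FP)(TN+FN))
Numerator = 15·18 − 6·9 = 216
Denominator = √(21·24·24·27) = √326592 = 571.4823
MCC = 216 / 571.4823 = 0.378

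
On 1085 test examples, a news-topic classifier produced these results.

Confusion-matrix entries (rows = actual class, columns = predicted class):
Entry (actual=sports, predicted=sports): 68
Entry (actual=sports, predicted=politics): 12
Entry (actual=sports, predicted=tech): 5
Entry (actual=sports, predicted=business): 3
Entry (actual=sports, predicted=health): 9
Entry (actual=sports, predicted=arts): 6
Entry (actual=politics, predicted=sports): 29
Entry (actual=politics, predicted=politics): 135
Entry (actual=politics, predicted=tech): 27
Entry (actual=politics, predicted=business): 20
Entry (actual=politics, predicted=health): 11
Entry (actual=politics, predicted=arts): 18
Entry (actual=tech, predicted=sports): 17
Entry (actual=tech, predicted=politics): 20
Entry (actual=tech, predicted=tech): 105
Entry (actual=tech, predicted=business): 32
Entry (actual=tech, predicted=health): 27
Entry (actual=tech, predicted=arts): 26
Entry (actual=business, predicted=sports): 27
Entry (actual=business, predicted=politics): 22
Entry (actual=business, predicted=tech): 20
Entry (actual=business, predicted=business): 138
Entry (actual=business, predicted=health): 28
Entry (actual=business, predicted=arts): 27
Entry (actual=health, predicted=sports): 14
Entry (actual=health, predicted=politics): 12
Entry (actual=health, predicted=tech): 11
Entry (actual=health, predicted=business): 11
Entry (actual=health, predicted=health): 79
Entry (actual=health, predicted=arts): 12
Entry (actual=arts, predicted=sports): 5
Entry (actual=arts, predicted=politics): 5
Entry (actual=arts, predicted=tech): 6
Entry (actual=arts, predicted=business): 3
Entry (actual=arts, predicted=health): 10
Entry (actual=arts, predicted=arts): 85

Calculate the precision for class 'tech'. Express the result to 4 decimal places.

0.6034

Take TP from the diagonal, FP from the rest of the 'tech' prediction marginal, FN from the rest of the 'tech' actual marginal.
precision = TP/(TP+FP).
tech: TP=105, FP=5+27+20+11+6=69 → 105/174 = 0.60345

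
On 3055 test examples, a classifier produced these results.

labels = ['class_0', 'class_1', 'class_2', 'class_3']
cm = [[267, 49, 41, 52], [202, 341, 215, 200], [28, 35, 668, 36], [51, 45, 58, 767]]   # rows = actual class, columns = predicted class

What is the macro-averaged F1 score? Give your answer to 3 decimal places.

0.644

Per-class F1 score (2·TP/(2·TP+FP+FN)):
  class_0: TP=267, FP=202+28+51=281, FN=49+41+52=142 → 534/957 = 0.5580
  class_1: TP=341, FP=49+35+45=129, FN=202+215+200=617 → 682/1428 = 0.4776
  class_2: TP=668, FP=41+215+58=314, FN=28+35+36=99 → 1336/1749 = 0.7639
  class_3: TP=767, FP=52+200+36=288, FN=51+45+58=154 → 1534/1976 = 0.7763
Macro-F1 score = mean = (0.5580 + 0.4776 + 0.7639 + 0.7763) / 4 = 0.644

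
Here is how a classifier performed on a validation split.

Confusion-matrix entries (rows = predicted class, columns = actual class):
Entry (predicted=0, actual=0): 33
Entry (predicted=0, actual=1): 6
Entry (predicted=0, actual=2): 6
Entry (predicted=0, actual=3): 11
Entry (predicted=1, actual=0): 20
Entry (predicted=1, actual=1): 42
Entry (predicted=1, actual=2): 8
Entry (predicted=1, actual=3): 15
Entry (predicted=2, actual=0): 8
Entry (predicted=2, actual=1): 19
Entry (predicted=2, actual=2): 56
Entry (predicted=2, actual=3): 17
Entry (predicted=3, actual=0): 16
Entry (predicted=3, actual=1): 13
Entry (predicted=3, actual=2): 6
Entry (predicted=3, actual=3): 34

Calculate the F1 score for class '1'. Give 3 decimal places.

Take TP from the diagonal, FP from the rest of the '1' prediction marginal, FN from the rest of the '1' actual marginal.
F1 score = 2·TP/(2·TP+FP+FN).
1: TP=42, FP=20+8+15=43, FN=6+19+13=38 → 84/165 = 0.5091

0.509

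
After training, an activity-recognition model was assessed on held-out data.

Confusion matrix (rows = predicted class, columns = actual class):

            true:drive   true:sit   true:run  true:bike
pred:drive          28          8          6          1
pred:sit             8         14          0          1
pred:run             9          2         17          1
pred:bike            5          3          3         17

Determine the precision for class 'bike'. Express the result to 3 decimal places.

0.607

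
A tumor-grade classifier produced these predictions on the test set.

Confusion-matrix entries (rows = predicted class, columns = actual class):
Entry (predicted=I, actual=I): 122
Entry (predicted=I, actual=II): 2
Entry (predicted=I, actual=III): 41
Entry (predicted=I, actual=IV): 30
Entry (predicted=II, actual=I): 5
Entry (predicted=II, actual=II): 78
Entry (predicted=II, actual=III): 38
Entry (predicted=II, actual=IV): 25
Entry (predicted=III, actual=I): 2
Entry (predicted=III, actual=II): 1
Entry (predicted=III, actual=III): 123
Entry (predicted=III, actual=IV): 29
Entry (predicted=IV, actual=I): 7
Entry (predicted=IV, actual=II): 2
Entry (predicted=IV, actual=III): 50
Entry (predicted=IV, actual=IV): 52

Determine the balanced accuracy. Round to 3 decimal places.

Balanced accuracy = mean of per-class recall.
  I: recall = 122/136 = 0.8971
  II: recall = 78/83 = 0.9398
  III: recall = 123/252 = 0.4881
  IV: recall = 52/136 = 0.3824
Mean = (0.8971 + 0.9398 + 0.4881 + 0.3824) / 4 = 0.677

0.677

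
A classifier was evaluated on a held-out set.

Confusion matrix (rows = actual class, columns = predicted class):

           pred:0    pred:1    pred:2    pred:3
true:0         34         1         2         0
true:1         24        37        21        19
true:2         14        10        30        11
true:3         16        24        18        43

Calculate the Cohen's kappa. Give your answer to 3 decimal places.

0.304

Observed agreement pₒ = trace/N = 144/304 = 0.4737
Expected agreement pₑ = Σ (rowᵢ·colᵢ)/N² = (37·88 + 101·72 + 65·71 + 101·73)/304² = 0.2436
κ = (pₒ − pₑ)/(1 − pₑ) = (0.4737 − 0.2436)/(1 − 0.2436) = 0.304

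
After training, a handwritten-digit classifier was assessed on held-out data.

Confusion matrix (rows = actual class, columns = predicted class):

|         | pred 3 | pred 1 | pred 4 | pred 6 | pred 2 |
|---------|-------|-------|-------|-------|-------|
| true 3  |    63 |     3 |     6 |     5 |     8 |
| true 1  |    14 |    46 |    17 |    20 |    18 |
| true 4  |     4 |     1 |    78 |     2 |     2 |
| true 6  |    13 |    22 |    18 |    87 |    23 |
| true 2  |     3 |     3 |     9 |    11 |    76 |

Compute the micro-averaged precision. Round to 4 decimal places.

0.6341

Micro-averaging pools counts across classes: ΣTP=350, ΣFP=202, ΣFN=202.
Micro-precision = TP/(TP+FP) on pooled counts = 0.6341 (equals overall accuracy in single-label multiclass).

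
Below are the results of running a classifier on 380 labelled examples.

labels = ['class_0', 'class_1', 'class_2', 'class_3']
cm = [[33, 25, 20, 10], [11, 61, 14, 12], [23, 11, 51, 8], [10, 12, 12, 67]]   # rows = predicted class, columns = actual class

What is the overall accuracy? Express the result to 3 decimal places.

0.558

Accuracy = trace / total = (33+61+51+67=212) / 380 = 212/380 = 0.558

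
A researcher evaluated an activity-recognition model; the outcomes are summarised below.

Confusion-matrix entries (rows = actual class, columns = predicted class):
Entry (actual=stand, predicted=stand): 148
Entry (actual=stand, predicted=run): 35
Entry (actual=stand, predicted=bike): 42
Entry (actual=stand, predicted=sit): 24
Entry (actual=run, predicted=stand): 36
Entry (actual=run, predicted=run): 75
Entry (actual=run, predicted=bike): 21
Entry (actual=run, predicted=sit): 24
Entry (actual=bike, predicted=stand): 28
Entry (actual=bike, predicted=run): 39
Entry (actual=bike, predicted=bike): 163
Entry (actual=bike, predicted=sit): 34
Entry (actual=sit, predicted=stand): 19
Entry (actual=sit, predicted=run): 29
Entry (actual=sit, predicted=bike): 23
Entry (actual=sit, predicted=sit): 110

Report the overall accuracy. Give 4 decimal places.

Accuracy = trace / total = (148+75+163+110=496) / 850 = 496/850 = 0.5835

0.5835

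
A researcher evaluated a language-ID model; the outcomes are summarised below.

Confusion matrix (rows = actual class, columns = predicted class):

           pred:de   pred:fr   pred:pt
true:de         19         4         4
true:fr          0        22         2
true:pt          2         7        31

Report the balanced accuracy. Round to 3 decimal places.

Balanced accuracy = mean of per-class recall.
  de: recall = 19/27 = 0.7037
  fr: recall = 22/24 = 0.9167
  pt: recall = 31/40 = 0.7750
Mean = (0.7037 + 0.9167 + 0.7750) / 3 = 0.798

0.798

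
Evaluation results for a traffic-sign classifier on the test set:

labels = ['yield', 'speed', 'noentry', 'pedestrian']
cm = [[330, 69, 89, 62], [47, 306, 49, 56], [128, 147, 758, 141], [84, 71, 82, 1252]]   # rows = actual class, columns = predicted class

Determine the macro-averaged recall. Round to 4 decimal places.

0.6887

Per-class recall (TP/(TP+FN)):
  yield: TP=330, FN=69+89+62=220 → 330/550 = 0.60000
  speed: TP=306, FN=47+49+56=152 → 306/458 = 0.66812
  noentry: TP=758, FN=128+147+141=416 → 758/1174 = 0.64566
  pedestrian: TP=1252, FN=84+71+82=237 → 1252/1489 = 0.84083
Macro-recall = mean = (0.60000 + 0.66812 + 0.64566 + 0.84083) / 4 = 0.6887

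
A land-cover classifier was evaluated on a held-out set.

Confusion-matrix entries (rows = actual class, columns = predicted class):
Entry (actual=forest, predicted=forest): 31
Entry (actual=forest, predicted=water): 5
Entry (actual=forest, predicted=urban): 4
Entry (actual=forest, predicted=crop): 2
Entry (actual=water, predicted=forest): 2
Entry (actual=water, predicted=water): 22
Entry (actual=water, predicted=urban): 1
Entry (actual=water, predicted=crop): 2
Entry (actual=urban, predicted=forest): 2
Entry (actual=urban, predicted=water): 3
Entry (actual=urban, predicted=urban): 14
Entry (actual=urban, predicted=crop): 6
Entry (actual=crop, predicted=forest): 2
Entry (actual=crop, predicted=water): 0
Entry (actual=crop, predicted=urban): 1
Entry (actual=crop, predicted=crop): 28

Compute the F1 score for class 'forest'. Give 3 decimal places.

F1 score = 2·TP/(2·TP+FP+FN).
forest: TP=31, FP=2+2+2=6, FN=5+4+2=11 → 62/79 = 0.7848

0.785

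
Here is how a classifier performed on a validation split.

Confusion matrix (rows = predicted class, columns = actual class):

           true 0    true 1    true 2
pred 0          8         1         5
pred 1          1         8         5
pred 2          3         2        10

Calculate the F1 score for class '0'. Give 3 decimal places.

Treat '0' as positive and all other classes as negative.
F1 score = 2·TP/(2·TP+FP+FN).
0: TP=8, FP=1+5=6, FN=1+3=4 → 16/26 = 0.6154

0.615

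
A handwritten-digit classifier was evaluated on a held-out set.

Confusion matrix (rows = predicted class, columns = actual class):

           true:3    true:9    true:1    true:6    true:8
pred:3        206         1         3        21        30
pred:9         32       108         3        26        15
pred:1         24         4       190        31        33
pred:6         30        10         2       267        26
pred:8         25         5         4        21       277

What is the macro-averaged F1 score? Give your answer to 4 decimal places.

Per-class F1 score (2·TP/(2·TP+FP+FN)):
  3: TP=206, FP=1+3+21+30=55, FN=32+24+30+25=111 → 412/578 = 0.71280
  9: TP=108, FP=32+3+26+15=76, FN=1+4+10+5=20 → 216/312 = 0.69231
  1: TP=190, FP=24+4+31+33=92, FN=3+3+2+4=12 → 380/484 = 0.78512
  6: TP=267, FP=30+10+2+26=68, FN=21+26+31+21=99 → 534/701 = 0.76177
  8: TP=277, FP=25+5+4+21=55, FN=30+15+33+26=104 → 554/713 = 0.77700
Macro-F1 score = mean = (0.71280 + 0.69231 + 0.78512 + 0.76177 + 0.77700) / 5 = 0.7458

0.7458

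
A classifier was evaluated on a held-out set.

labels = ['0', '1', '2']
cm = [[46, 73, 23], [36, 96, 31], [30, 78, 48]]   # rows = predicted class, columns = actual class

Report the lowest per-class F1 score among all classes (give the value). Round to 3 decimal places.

0.362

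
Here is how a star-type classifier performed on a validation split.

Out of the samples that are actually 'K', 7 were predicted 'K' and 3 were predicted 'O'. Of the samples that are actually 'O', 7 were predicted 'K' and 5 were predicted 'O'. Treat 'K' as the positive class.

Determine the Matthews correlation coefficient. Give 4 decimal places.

MCC = (TP·TN − FP·FN) / √((TP+FP)(TP+FN)(TN+FP)(TN+FN))
Numerator = 7·5 − 7·3 = 14
Denominator = √(14·10·12·8) = √13440 = 115.9310
MCC = 14 / 115.9310 = 0.1208

0.1208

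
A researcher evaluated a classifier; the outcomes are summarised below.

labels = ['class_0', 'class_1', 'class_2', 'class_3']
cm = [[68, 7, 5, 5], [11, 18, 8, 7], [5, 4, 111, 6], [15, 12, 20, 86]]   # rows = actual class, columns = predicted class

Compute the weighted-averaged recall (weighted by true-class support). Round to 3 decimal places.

Per-class recall (TP/(TP+FN)):
  class_0: TP=68, FN=7+5+5=17 → 68/85 = 0.8000
  class_1: TP=18, FN=11+8+7=26 → 18/44 = 0.4091
  class_2: TP=111, FN=5+4+6=15 → 111/126 = 0.8810
  class_3: TP=86, FN=15+12+20=47 → 86/133 = 0.6466
Weighted-recall = Σ (supportᵢ/N)·recallᵢ with N=388: (85/388)·0.8000 + (44/388)·0.4091 + (126/388)·0.8810 + (133/388)·0.6466 = 0.729

0.729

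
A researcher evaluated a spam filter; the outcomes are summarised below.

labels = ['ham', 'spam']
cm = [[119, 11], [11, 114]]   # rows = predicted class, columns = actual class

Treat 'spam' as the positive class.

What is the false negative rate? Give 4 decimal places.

0.0880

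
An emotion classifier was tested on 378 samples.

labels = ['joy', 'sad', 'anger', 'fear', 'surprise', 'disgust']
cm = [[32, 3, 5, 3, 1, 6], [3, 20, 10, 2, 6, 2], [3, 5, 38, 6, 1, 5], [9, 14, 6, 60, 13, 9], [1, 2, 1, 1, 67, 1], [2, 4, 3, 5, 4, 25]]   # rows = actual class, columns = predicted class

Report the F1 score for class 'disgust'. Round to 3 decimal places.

Take TP from the diagonal, FP from the rest of the 'disgust' prediction marginal, FN from the rest of the 'disgust' actual marginal.
F1 score = 2·TP/(2·TP+FP+FN).
disgust: TP=25, FP=6+2+5+9+1=23, FN=2+4+3+5+4=18 → 50/91 = 0.5495

0.549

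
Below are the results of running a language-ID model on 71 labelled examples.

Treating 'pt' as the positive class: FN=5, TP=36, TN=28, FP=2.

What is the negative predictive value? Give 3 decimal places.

NPV = TN/(TN+FN) = 28/(28+5) = 0.848

0.848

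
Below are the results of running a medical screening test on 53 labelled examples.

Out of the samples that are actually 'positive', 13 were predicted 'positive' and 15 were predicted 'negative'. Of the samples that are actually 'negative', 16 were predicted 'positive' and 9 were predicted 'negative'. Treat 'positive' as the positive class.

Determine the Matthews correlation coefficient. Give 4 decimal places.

MCC = (TP·TN − FP·FN) / √((TP+FP)(TP+FN)(TN+FP)(TN+FN))
Numerator = 13·9 − 16·15 = -123
Denominator = √(29·28·25·24) = √487200 = 697.9971
MCC = -123 / 697.9971 = -0.1762

-0.1762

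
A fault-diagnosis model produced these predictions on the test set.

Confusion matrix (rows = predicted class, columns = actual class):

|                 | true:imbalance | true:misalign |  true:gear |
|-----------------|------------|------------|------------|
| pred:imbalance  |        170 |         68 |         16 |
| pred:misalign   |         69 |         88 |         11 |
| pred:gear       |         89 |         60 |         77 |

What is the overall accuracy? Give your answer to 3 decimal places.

Accuracy = trace / total = (170+88+77=335) / 648 = 335/648 = 0.517

0.517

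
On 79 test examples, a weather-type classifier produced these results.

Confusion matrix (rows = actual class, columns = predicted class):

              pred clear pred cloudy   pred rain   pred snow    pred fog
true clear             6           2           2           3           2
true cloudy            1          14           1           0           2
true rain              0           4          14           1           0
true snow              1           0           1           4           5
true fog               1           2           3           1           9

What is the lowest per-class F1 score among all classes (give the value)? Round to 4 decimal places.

0.4000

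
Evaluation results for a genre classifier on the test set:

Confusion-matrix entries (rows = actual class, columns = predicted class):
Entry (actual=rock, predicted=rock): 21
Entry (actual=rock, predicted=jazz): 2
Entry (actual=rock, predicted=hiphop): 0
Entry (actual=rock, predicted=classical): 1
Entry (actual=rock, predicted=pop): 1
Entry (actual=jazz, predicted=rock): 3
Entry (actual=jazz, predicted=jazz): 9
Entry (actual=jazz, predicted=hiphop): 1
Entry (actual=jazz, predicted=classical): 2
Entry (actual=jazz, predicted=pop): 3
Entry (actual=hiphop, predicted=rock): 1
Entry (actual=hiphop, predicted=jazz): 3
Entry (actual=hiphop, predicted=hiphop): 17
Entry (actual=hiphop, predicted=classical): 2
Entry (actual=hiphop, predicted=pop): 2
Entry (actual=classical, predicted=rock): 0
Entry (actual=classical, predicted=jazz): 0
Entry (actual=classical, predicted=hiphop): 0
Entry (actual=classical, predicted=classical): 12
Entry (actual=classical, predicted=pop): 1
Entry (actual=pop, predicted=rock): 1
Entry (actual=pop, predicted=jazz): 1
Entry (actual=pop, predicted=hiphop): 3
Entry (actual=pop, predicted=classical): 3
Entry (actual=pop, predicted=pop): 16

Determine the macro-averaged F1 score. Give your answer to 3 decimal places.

0.703

Per-class F1 score (2·TP/(2·TP+FP+FN)):
  rock: TP=21, FP=3+1+0+1=5, FN=2+0+1+1=4 → 42/51 = 0.8235
  jazz: TP=9, FP=2+3+0+1=6, FN=3+1+2+3=9 → 18/33 = 0.5455
  hiphop: TP=17, FP=0+1+0+3=4, FN=1+3+2+2=8 → 34/46 = 0.7391
  classical: TP=12, FP=1+2+2+3=8, FN=0+0+0+1=1 → 24/33 = 0.7273
  pop: TP=16, FP=1+3+2+1=7, FN=1+1+3+3=8 → 32/47 = 0.6809
Macro-F1 score = mean = (0.8235 + 0.5455 + 0.7391 + 0.7273 + 0.6809) / 5 = 0.703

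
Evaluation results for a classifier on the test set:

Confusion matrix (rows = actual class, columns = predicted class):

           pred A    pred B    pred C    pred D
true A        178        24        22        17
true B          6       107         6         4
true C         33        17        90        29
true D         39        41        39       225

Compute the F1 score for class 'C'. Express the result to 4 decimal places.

0.5521

F1 score = 2·TP/(2·TP+FP+FN).
C: TP=90, FP=22+6+39=67, FN=33+17+29=79 → 180/326 = 0.55215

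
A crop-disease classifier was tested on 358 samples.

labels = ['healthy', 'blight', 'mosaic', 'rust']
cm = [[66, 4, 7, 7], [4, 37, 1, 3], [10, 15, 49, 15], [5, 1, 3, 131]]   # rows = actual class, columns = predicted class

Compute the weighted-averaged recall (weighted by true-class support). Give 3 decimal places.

0.791

Per-class recall (TP/(TP+FN)):
  healthy: TP=66, FN=4+7+7=18 → 66/84 = 0.7857
  blight: TP=37, FN=4+1+3=8 → 37/45 = 0.8222
  mosaic: TP=49, FN=10+15+15=40 → 49/89 = 0.5506
  rust: TP=131, FN=5+1+3=9 → 131/140 = 0.9357
Weighted-recall = Σ (supportᵢ/N)·recallᵢ with N=358: (84/358)·0.7857 + (45/358)·0.8222 + (89/358)·0.5506 + (140/358)·0.9357 = 0.791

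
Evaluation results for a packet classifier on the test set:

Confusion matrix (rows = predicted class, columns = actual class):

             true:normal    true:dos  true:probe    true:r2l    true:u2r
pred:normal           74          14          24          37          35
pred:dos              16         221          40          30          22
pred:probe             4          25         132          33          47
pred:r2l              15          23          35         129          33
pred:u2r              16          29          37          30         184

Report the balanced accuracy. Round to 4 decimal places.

Balanced accuracy = mean of per-class recall.
  normal: recall = 74/125 = 0.59200
  dos: recall = 221/312 = 0.70833
  probe: recall = 132/268 = 0.49254
  r2l: recall = 129/259 = 0.49807
  u2r: recall = 184/321 = 0.57321
Mean = (0.59200 + 0.70833 + 0.49254 + 0.49807 + 0.57321) / 5 = 0.5728

0.5728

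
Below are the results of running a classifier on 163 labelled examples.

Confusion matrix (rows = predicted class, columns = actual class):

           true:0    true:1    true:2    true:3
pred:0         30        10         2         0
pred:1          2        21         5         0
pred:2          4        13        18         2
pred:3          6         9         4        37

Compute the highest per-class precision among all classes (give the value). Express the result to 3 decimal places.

0.750

Per-class precision (TP/(TP+FP)):
  0: TP=30, FP=10+2+0=12 → 30/42 = 0.7143
  1: TP=21, FP=2+5+0=7 → 21/28 = 0.7500
  2: TP=18, FP=4+13+2=19 → 18/37 = 0.4865
  3: TP=37, FP=6+9+4=19 → 37/56 = 0.6607
Highest is class '1' with precision = 0.750.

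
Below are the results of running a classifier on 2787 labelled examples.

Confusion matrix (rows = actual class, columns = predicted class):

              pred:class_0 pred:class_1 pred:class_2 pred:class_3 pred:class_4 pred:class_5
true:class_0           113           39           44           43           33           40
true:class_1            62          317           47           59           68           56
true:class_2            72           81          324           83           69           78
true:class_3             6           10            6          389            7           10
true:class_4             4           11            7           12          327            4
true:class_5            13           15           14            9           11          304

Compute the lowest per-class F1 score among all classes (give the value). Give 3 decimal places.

Per-class F1 score (2·TP/(2·TP+FP+FN)):
  class_0: TP=113, FP=62+72+6+4+13=157, FN=39+44+43+33+40=199 → 226/582 = 0.3883
  class_1: TP=317, FP=39+81+10+11+15=156, FN=62+47+59+68+56=292 → 634/1082 = 0.5860
  class_2: TP=324, FP=44+47+6+7+14=118, FN=72+81+83+69+78=383 → 648/1149 = 0.5640
  class_3: TP=389, FP=43+59+83+12+9=206, FN=6+10+6+7+10=39 → 778/1023 = 0.7605
  class_4: TP=327, FP=33+68+69+7+11=188, FN=4+11+7+12+4=38 → 654/880 = 0.7432
  class_5: TP=304, FP=40+56+78+10+4=188, FN=13+15+14+9+11=62 → 608/858 = 0.7086
Lowest is class 'class_0' with F1 score = 0.388.

0.388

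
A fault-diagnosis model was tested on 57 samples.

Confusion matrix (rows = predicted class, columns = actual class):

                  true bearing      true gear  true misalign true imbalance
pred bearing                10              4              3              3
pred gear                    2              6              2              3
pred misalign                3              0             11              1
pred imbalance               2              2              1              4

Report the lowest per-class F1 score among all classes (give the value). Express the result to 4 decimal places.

0.4000

Per-class F1 score (2·TP/(2·TP+FP+FN)):
  bearing: TP=10, FP=4+3+3=10, FN=2+3+2=7 → 20/37 = 0.54054
  gear: TP=6, FP=2+2+3=7, FN=4+0+2=6 → 12/25 = 0.48000
  misalign: TP=11, FP=3+0+1=4, FN=3+2+1=6 → 22/32 = 0.68750
  imbalance: TP=4, FP=2+2+1=5, FN=3+3+1=7 → 8/20 = 0.40000
Lowest is class 'imbalance' with F1 score = 0.4000.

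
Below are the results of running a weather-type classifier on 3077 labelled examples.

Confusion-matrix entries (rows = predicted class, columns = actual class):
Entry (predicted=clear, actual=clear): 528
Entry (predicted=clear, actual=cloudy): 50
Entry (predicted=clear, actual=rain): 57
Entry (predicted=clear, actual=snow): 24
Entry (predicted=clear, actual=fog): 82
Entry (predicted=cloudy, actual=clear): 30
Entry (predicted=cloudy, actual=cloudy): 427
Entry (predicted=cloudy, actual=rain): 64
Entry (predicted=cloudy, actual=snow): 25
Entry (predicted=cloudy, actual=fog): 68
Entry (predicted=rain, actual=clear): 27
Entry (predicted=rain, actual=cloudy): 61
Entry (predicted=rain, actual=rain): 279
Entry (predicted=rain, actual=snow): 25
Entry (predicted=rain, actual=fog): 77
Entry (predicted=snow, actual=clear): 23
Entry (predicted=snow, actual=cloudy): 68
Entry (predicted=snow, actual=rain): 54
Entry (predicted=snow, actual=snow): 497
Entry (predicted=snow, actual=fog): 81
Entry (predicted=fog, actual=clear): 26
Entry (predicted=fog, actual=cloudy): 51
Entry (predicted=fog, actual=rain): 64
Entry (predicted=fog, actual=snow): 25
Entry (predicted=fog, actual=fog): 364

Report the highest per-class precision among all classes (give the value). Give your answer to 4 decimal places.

0.7126

Per-class precision (TP/(TP+FP)):
  clear: TP=528, FP=50+57+24+82=213 → 528/741 = 0.71255
  cloudy: TP=427, FP=30+64+25+68=187 → 427/614 = 0.69544
  rain: TP=279, FP=27+61+25+77=190 → 279/469 = 0.59488
  snow: TP=497, FP=23+68+54+81=226 → 497/723 = 0.68741
  fog: TP=364, FP=26+51+64+25=166 → 364/530 = 0.68679
Highest is class 'clear' with precision = 0.7126.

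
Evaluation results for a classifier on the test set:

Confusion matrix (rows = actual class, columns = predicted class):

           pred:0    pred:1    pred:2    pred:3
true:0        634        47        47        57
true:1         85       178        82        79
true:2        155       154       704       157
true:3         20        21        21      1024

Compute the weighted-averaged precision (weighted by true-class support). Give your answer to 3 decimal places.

Per-class precision (TP/(TP+FP)):
  0: TP=634, FP=85+155+20=260 → 634/894 = 0.7092
  1: TP=178, FP=47+154+21=222 → 178/400 = 0.4450
  2: TP=704, FP=47+82+21=150 → 704/854 = 0.8244
  3: TP=1024, FP=57+79+157=293 → 1024/1317 = 0.7775
Weighted-precision = Σ (supportᵢ/N)·precisionᵢ with N=3465: (785/3465)·0.7092 + (424/3465)·0.4450 + (1170/3465)·0.8244 + (1086/3465)·0.7775 = 0.737

0.737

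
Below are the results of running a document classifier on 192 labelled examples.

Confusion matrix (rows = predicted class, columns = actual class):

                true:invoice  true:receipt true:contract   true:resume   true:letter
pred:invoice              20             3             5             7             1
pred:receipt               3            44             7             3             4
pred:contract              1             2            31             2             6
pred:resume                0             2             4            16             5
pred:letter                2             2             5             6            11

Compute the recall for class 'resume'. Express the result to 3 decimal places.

Treat 'resume' as positive and all other classes as negative.
recall = TP/(TP+FN).
resume: TP=16, FN=7+3+2+6=18 → 16/34 = 0.4706

0.471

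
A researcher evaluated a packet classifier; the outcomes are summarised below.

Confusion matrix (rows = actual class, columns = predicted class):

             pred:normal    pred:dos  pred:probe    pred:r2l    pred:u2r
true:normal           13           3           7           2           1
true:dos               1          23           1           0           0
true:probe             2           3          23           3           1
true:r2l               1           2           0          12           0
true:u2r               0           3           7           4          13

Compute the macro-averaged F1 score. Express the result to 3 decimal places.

0.665

Per-class F1 score (2·TP/(2·TP+FP+FN)):
  normal: TP=13, FP=1+2+1+0=4, FN=3+7+2+1=13 → 26/43 = 0.6047
  dos: TP=23, FP=3+3+2+3=11, FN=1+1+0+0=2 → 46/59 = 0.7797
  probe: TP=23, FP=7+1+0+7=15, FN=2+3+3+1=9 → 46/70 = 0.6571
  r2l: TP=12, FP=2+0+3+4=9, FN=1+2+0+0=3 → 24/36 = 0.6667
  u2r: TP=13, FP=1+0+1+0=2, FN=0+3+7+4=14 → 26/42 = 0.6190
Macro-F1 score = mean = (0.6047 + 0.7797 + 0.6571 + 0.6667 + 0.6190) / 5 = 0.665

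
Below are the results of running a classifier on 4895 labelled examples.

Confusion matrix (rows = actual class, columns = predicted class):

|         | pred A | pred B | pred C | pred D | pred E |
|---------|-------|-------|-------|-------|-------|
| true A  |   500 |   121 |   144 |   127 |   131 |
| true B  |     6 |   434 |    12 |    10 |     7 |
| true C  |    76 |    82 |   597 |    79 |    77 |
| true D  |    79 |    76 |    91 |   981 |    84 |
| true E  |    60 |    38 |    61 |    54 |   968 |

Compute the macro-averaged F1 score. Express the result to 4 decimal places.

0.6998

Per-class F1 score (2·TP/(2·TP+FP+FN)):
  A: TP=500, FP=6+76+79+60=221, FN=121+144+127+131=523 → 1000/1744 = 0.57339
  B: TP=434, FP=121+82+76+38=317, FN=6+12+10+7=35 → 868/1220 = 0.71148
  C: TP=597, FP=144+12+91+61=308, FN=76+82+79+77=314 → 1194/1816 = 0.65749
  D: TP=981, FP=127+10+79+54=270, FN=79+76+91+84=330 → 1962/2562 = 0.76581
  E: TP=968, FP=131+7+77+84=299, FN=60+38+61+54=213 → 1936/2448 = 0.79085
Macro-F1 score = mean = (0.57339 + 0.71148 + 0.65749 + 0.76581 + 0.79085) / 5 = 0.6998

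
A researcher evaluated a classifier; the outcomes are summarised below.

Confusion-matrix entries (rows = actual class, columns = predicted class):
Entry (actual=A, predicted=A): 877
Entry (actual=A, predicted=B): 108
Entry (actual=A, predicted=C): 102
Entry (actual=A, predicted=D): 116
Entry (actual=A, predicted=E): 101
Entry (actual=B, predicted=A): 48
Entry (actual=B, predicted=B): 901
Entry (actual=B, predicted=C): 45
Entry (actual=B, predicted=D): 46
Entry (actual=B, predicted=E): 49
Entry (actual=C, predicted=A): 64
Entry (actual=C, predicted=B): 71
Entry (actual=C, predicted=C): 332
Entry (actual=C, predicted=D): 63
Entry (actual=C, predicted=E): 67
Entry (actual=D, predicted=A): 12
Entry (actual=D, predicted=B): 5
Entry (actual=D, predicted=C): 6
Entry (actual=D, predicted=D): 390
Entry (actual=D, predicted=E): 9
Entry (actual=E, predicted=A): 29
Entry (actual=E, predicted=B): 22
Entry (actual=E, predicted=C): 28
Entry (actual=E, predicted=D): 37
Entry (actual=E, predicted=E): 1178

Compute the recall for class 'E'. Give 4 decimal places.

recall = TP/(TP+FN).
E: TP=1178, FN=29+22+28+37=116 → 1178/1294 = 0.91036

0.9104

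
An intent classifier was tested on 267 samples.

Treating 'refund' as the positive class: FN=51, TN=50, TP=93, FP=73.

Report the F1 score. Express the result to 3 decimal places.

0.600

Precision = TP/(TP+FP) = 93/166 = 0.5602
Recall = TP/(TP+FN) = 93/144 = 0.6458
F1 = 2·TP/(2·TP+FP+FN) = 186/310 = 0.600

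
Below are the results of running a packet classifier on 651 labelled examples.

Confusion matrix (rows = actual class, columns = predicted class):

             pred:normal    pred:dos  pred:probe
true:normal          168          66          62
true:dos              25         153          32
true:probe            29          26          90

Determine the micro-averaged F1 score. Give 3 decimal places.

0.631

Micro-averaging pools counts across classes: ΣTP=411, ΣFP=240, ΣFN=240.
Micro-F1 score = 2·TP/(2·TP+FP+FN) on pooled counts = 0.631 (equals overall accuracy in single-label multiclass).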